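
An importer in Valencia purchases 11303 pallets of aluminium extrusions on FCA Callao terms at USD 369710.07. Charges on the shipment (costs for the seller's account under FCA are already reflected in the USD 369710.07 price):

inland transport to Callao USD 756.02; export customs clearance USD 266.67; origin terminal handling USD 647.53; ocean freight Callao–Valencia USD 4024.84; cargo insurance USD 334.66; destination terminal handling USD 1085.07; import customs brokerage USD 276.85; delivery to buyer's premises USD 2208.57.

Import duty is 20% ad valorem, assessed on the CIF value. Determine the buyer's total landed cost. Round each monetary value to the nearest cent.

Total landed cost: USD 453231.01

FCA: the seller delivers export-cleared goods to the carrier; the buyer bears costs from that point.
Already in the invoice (seller's account under FCA): inland to port, export clearance — exclude.
CIF value = FCA price + origin terminal + freight + insurance = 369710.07 + 647.53 + 4024.84 + 334.66 = 374717.10
Import duty = 374717.10 × 20% = 74943.42
Buyer bears: origin terminal 647.53 + freight 4024.84 + insurance 334.66 + destination terminal 1085.07 + brokerage 276.85 + delivery 2208.57 + duty 74943.42 = 83520.94
Landed cost = invoice 369710.07 + 83520.94 = 453231.01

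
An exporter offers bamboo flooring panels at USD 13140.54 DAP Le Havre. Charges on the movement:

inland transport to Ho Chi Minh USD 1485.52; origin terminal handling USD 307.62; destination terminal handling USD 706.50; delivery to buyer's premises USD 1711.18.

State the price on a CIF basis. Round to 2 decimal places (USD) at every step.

Not relevant to the conversion: origin terminal, inland to port — on the seller under both DAP and CIF; already in the DAP price and stays in the CIF price.
From DAP to CIF, the seller no longer bears: destination terminal, delivery.
CIF price = 13140.54 − 706.50 − 1711.18 = 10722.86

CIF price: USD 10722.86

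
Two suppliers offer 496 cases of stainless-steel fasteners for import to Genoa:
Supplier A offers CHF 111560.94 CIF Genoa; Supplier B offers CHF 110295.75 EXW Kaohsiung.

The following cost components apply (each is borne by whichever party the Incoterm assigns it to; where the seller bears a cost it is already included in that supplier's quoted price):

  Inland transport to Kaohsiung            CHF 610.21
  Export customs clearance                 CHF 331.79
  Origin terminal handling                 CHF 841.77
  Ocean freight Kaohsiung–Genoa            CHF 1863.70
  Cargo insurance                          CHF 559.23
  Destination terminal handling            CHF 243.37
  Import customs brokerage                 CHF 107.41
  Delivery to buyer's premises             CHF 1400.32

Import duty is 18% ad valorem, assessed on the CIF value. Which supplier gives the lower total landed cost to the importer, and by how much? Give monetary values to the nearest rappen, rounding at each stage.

Supplier A is cheaper by CHF 3470.98

Supplier A (CIF):
The CIF price already equals the CIF value: 111560.94
Import duty = 111560.94 × 18% = 20080.97
Buyer bears (A): 243.37 + 107.41 + 1400.32 = 1751.10
Landed cost (A) = invoice 111560.94 + 1751.10 + duty 20080.97 = 133393.01
Supplier B (EXW):
CIF value = EXW price + inland to port + export clearance + origin terminal + freight + insurance = 110295.75 + 610.21 + 331.79 + 841.77 + 1863.70 + 559.23 = 114502.45
Import duty = 114502.45 × 18% = 20610.44
Buyer bears (B): 610.21 + 331.79 + 841.77 + 1863.70 + 559.23 + 243.37 + 107.41 + 1400.32 = 5957.80
Landed cost (B) = invoice 110295.75 + 5957.80 + duty 20610.44 = 136863.99
Difference = |133393.01 − 136863.99| = 3470.98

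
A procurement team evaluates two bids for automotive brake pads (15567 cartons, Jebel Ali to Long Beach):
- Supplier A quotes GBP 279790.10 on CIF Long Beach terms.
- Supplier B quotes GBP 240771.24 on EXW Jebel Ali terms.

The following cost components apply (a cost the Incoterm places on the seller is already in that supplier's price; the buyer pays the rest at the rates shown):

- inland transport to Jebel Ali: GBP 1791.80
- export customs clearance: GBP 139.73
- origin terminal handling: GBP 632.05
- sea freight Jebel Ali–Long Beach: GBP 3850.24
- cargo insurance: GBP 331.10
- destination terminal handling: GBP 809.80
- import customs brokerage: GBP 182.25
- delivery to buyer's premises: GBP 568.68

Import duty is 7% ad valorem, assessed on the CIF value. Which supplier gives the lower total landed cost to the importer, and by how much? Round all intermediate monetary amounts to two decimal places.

Supplier B is cheaper by GBP 34533.12

Supplier A (CIF):
The CIF price already equals the CIF value: 279790.10
Import duty = 279790.10 × 7% = 19585.31
Buyer bears (A): 809.80 + 182.25 + 568.68 = 1560.73
Landed cost (A) = invoice 279790.10 + 1560.73 + duty 19585.31 = 300936.14
Supplier B (EXW):
CIF value = EXW price + inland to port + export clearance + origin terminal + freight + insurance = 240771.24 + 1791.80 + 139.73 + 632.05 + 3850.24 + 331.10 = 247516.16
Import duty = 247516.16 × 7% = 17326.13
Buyer bears (B): 1791.80 + 139.73 + 632.05 + 3850.24 + 331.10 + 809.80 + 182.25 + 568.68 = 8305.65
Landed cost (B) = invoice 240771.24 + 8305.65 + duty 17326.13 = 266403.02
Difference = |300936.14 − 266403.02| = 34533.12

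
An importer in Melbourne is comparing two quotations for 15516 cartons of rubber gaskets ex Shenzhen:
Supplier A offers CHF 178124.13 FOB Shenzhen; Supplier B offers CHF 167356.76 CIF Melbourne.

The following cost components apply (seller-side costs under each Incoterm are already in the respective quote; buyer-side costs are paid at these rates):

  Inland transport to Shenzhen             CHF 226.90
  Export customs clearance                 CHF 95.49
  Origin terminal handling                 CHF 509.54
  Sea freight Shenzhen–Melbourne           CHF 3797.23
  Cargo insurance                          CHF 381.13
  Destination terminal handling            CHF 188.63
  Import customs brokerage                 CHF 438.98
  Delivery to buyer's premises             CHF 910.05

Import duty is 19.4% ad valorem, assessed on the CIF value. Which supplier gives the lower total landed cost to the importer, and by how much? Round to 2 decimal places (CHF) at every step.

Supplier B is cheaper by CHF 17845.20

Supplier A (FOB):
CIF value = FOB price + freight + insurance = 178124.13 + 3797.23 + 381.13 = 182302.49
Import duty = 182302.49 × 19.4% = 35366.68
Buyer bears (A): 3797.23 + 381.13 + 188.63 + 438.98 + 910.05 = 5716.02
Landed cost (A) = invoice 178124.13 + 5716.02 + duty 35366.68 = 219206.83
Supplier B (CIF):
The CIF price already equals the CIF value: 167356.76
Import duty = 167356.76 × 19.4% = 32467.21
Buyer bears (B): 188.63 + 438.98 + 910.05 = 1537.66
Landed cost (B) = invoice 167356.76 + 1537.66 + duty 32467.21 = 201361.63
Difference = |219206.83 − 201361.63| = 17845.20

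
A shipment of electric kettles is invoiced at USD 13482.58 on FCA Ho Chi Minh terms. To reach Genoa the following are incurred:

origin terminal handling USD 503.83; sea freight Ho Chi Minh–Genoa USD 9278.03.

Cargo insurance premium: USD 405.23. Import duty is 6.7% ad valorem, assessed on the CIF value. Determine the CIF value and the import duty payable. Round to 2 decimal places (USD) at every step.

CIF value: USD 23669.67; import duty: USD 1585.87

CIF = FCA price + pre-shipment costs + freight + insurance
CIF = 13482.58 + 503.83 + 9278.03 + 405.23 = 23669.67
Import duty = 23669.67 × 6.7% = 1585.87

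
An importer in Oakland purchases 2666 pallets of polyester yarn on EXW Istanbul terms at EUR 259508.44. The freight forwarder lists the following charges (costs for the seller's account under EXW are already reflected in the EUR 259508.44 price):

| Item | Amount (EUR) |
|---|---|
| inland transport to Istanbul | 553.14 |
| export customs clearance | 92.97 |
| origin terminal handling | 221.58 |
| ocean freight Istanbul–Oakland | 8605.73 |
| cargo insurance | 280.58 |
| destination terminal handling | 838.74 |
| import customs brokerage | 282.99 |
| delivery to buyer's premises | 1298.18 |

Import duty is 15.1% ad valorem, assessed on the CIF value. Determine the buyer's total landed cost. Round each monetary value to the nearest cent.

Total landed cost: EUR 312340.98

EXW: the seller makes goods available at their premises; the buyer bears all onward costs.
CIF value = EXW price + inland to port + export clearance + origin terminal + freight + insurance = 259508.44 + 553.14 + 92.97 + 221.58 + 8605.73 + 280.58 = 269262.44
Import duty = 269262.44 × 15.1% = 40658.63
Buyer bears: inland to port 553.14 + export clearance 92.97 + origin terminal 221.58 + freight 8605.73 + insurance 280.58 + destination terminal 838.74 + brokerage 282.99 + delivery 1298.18 + duty 40658.63 = 52832.54
Landed cost = invoice 259508.44 + 52832.54 = 312340.98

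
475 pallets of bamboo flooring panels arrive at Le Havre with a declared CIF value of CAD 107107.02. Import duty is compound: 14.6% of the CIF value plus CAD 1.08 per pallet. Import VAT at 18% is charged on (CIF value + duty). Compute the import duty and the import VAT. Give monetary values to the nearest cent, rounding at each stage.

Import duty: CAD 16150.62; import VAT: CAD 22186.38

Ad valorem component: 107107.02 × 14.6% = 15637.62
Specific component: 475 × 1.08 = 513.00
Import duty = 15637.62 + 513.00 = 16150.62
VAT base = CIF + duty = 107107.02 + 16150.62 = 123257.64
Import VAT = 123257.64 × 18% = 22186.38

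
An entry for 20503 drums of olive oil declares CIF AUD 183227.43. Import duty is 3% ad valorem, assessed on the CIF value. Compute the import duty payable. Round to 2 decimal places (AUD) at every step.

Import duty = 183227.43 × 3% = 5496.82

Import duty: AUD 5496.82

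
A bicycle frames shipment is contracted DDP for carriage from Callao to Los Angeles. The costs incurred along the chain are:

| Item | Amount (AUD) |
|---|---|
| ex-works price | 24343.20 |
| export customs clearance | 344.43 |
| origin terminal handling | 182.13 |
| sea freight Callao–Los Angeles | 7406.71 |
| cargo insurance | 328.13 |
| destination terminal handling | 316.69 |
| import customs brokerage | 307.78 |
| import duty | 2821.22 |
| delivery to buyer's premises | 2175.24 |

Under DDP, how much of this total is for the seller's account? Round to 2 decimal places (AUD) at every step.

DDP: the seller bears all costs including import duty.
Seller's account: goods 24343.20 + export clearance 344.43 + origin terminal 182.13 + freight 7406.71 + insurance 328.13 + destination terminal 316.69 + brokerage 307.78 + duty 2821.22 + delivery 2175.24 = 38225.53
Buyer's account: 0.00

Seller's account: AUD 38225.53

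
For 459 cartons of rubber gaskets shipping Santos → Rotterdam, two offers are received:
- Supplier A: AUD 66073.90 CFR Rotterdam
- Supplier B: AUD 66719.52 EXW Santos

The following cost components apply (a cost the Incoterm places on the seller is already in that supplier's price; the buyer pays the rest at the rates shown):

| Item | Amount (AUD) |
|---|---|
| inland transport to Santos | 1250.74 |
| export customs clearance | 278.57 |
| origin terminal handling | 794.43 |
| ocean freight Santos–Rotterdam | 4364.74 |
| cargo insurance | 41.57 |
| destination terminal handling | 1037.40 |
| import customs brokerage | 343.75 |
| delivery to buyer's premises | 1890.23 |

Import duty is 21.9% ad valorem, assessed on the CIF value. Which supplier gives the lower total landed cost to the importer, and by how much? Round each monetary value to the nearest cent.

Supplier A (CFR):
CIF value = CFR price + insurance = 66073.90 + 41.57 = 66115.47
Import duty = 66115.47 × 21.9% = 14479.29
Buyer bears (A): 41.57 + 1037.40 + 343.75 + 1890.23 = 3312.95
Landed cost (A) = invoice 66073.90 + 3312.95 + duty 14479.29 = 83866.14
Supplier B (EXW):
CIF value = EXW price + inland to port + export clearance + origin terminal + freight + insurance = 66719.52 + 1250.74 + 278.57 + 794.43 + 4364.74 + 41.57 = 73449.57
Import duty = 73449.57 × 21.9% = 16085.46
Buyer bears (B): 1250.74 + 278.57 + 794.43 + 4364.74 + 41.57 + 1037.40 + 343.75 + 1890.23 = 10001.43
Landed cost (B) = invoice 66719.52 + 10001.43 + duty 16085.46 = 92806.41
Difference = |83866.14 − 92806.41| = 8940.27

Supplier A is cheaper by AUD 8940.27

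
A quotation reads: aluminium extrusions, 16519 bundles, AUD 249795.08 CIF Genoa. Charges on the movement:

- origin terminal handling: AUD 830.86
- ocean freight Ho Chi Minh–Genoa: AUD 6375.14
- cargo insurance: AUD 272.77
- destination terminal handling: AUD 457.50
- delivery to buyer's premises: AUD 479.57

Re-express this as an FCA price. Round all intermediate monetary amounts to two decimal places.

Not relevant to the conversion: delivery, destination terminal — on the buyer under both terms; not part of either seller's price.
From CIF to FCA, the seller no longer bears: origin terminal, freight, insurance.
FCA price = 249795.08 − 830.86 − 6375.14 − 272.77 = 242316.31

FCA price: AUD 242316.31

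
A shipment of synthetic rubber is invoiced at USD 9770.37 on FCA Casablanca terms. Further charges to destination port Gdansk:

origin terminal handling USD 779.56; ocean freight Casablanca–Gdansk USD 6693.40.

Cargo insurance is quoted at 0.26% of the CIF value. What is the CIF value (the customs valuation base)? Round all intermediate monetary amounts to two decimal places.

CIF value: USD 17288.28

Let C be the CIF value. C = FCA price + pre-shipment costs + freight + 0.26% × C
C − 0.26% × C = 9770.37 + 779.56 + 6693.40
0.9974 × C = 17243.33
C = 17243.33 / 0.9974 = 17288.28
Insurance premium = 0.26% × 17288.28 = 44.95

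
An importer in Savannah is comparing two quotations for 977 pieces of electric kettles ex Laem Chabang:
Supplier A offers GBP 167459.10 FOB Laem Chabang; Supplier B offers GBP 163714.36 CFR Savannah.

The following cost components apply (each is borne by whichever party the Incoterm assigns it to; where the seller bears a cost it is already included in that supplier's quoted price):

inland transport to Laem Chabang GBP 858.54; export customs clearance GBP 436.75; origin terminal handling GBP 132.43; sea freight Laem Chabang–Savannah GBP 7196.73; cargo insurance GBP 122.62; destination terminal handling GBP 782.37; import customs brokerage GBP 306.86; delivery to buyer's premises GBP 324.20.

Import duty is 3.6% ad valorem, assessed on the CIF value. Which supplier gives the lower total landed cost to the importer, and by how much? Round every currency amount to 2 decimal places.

Supplier B is cheaper by GBP 11335.36

Supplier A (FOB):
CIF value = FOB price + freight + insurance = 167459.10 + 7196.73 + 122.62 = 174778.45
Import duty = 174778.45 × 3.6% = 6292.02
Buyer bears (A): 7196.73 + 122.62 + 782.37 + 306.86 + 324.20 = 8732.78
Landed cost (A) = invoice 167459.10 + 8732.78 + duty 6292.02 = 182483.90
Supplier B (CFR):
CIF value = CFR price + insurance = 163714.36 + 122.62 = 163836.98
Import duty = 163836.98 × 3.6% = 5898.13
Buyer bears (B): 122.62 + 782.37 + 306.86 + 324.20 = 1536.05
Landed cost (B) = invoice 163714.36 + 1536.05 + duty 5898.13 = 171148.54
Difference = |182483.90 − 171148.54| = 11335.36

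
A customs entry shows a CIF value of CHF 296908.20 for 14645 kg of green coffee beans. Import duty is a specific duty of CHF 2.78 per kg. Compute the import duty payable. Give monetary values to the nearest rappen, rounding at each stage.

Import duty: CHF 40713.10

Import duty = 14645 × 2.78 = 40713.10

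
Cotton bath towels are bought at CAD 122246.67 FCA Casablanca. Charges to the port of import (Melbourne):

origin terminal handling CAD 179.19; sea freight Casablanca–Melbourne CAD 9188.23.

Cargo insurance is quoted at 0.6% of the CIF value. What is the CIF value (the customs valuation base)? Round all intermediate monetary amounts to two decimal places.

Let C be the CIF value. C = FCA price + pre-shipment costs + freight + 0.6% × C
C − 0.6% × C = 122246.67 + 179.19 + 9188.23
0.994 × C = 131614.09
C = 131614.09 / 0.994 = 132408.54
Insurance premium = 0.6% × 132408.54 = 794.45

CIF value: CAD 132408.54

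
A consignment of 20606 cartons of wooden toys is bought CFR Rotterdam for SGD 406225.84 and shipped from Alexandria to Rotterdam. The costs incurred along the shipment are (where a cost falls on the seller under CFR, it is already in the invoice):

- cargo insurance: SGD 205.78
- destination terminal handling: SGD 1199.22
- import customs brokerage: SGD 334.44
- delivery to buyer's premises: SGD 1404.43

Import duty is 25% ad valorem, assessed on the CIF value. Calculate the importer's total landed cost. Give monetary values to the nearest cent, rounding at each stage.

CFR: the seller pays costs through ocean freight to the destination port, but not insurance.
CIF value = CFR price + insurance = 406225.84 + 205.78 = 406431.62
Import duty = 406431.62 × 25% = 101607.91
Buyer bears: insurance 205.78 + destination terminal 1199.22 + brokerage 334.44 + delivery 1404.43 + duty 101607.91 = 104751.78
Landed cost = invoice 406225.84 + 104751.78 = 510977.62

Total landed cost: SGD 510977.62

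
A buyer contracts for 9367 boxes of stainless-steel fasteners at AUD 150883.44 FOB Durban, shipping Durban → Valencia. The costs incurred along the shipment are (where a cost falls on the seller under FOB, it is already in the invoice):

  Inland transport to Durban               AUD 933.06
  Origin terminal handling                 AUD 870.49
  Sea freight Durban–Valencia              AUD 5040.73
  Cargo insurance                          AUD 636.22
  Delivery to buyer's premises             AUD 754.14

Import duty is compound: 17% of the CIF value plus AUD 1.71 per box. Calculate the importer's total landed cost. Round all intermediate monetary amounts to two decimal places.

Total landed cost: AUD 199947.37

FOB: the seller bears costs until goods are on board at the origin port; the buyer bears freight, insurance and all costs thereafter.
Already in the invoice (seller's account under FOB): inland to port, origin terminal — exclude.
CIF value = FOB price + freight + insurance = 150883.44 + 5040.73 + 636.22 = 156560.39
Ad valorem component: 156560.39 × 17% = 26615.27
Specific component: 9367 × 1.71 = 16017.57
Import duty = 26615.27 + 16017.57 = 42632.84
Buyer bears: freight 5040.73 + insurance 636.22 + delivery 754.14 + duty 42632.84 = 49063.93
Landed cost = invoice 150883.44 + 49063.93 = 199947.37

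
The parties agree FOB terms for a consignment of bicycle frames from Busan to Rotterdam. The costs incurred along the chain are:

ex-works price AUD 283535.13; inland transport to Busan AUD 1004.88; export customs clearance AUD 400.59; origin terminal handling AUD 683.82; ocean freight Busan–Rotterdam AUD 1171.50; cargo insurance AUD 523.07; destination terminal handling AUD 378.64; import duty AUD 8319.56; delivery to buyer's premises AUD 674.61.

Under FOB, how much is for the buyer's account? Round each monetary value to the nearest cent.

Buyer's account: AUD 11067.38

FOB: the seller bears costs until goods are on board at the origin port; the buyer bears freight, insurance and all costs thereafter.
Seller's account: goods 283535.13 + inland to port 1004.88 + export clearance 400.59 + origin terminal 683.82 = 285624.42
Buyer's account: freight 1171.50 + insurance 523.07 + destination terminal 378.64 + duty 8319.56 + delivery 674.61 = 11067.38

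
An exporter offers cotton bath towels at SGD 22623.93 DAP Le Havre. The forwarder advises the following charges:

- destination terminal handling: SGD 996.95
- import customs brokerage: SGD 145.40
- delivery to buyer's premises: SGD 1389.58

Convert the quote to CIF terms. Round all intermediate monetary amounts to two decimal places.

CIF price: SGD 20237.40

Not relevant to the conversion: brokerage — on the buyer under both terms; not part of either seller's price.
From DAP to CIF, the seller no longer bears: destination terminal, delivery.
CIF price = 22623.93 − 996.95 − 1389.58 = 20237.40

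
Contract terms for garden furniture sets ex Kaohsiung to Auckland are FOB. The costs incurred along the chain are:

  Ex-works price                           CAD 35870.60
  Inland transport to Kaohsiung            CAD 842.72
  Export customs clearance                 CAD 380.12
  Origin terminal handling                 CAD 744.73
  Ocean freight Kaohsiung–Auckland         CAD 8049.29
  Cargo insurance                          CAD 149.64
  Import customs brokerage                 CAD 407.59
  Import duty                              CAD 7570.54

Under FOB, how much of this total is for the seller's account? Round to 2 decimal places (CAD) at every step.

Seller's account: CAD 37838.17

FOB: the seller bears costs until goods are on board at the origin port; the buyer bears freight, insurance and all costs thereafter.
Seller's account: goods 35870.60 + inland to port 842.72 + export clearance 380.12 + origin terminal 744.73 = 37838.17
Buyer's account: freight 8049.29 + insurance 149.64 + brokerage 407.59 + duty 7570.54 = 16177.06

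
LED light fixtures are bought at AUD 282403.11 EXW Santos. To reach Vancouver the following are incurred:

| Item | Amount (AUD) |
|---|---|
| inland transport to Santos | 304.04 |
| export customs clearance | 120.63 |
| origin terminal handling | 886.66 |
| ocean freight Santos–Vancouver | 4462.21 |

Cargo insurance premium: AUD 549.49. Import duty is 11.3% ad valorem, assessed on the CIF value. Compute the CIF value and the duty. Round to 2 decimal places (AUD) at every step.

CIF = EXW price + pre-shipment costs + freight + insurance
CIF = 282403.11 + 304.04 + 120.63 + 886.66 + 4462.21 + 549.49 = 288726.14
Import duty = 288726.14 × 11.3% = 32626.05

CIF value: AUD 288726.14; import duty: AUD 32626.05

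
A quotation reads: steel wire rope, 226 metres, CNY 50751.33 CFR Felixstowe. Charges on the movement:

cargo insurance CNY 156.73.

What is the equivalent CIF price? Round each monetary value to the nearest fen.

CIF price: CNY 50908.06

From CFR to CIF, the seller additionally bears: insurance.
CIF price = 50751.33 + 156.73 = 50908.06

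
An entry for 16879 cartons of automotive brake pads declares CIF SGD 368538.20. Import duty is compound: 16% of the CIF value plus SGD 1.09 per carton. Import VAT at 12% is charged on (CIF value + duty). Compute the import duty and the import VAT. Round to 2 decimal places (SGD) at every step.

Ad valorem component: 368538.20 × 16% = 58966.11
Specific component: 16879 × 1.09 = 18398.11
Import duty = 58966.11 + 18398.11 = 77364.22
VAT base = CIF + duty = 368538.20 + 77364.22 = 445902.42
Import VAT = 445902.42 × 12% = 53508.29

Import duty: SGD 77364.22; import VAT: SGD 53508.29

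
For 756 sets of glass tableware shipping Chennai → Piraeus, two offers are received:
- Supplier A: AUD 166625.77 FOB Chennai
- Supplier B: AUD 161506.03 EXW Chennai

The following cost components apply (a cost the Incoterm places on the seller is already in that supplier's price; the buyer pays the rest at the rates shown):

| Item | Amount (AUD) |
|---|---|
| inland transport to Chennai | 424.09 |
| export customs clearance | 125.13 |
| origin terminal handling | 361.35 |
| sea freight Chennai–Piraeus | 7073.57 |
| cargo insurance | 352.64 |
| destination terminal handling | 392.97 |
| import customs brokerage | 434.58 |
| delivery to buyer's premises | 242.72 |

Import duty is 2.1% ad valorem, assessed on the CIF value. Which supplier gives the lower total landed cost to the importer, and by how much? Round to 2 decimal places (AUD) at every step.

Supplier B is cheaper by AUD 4297.56

Supplier A (FOB):
CIF value = FOB price + freight + insurance = 166625.77 + 7073.57 + 352.64 = 174051.98
Import duty = 174051.98 × 2.1% = 3655.09
Buyer bears (A): 7073.57 + 352.64 + 392.97 + 434.58 + 242.72 = 8496.48
Landed cost (A) = invoice 166625.77 + 8496.48 + duty 3655.09 = 178777.34
Supplier B (EXW):
CIF value = EXW price + inland to port + export clearance + origin terminal + freight + insurance = 161506.03 + 424.09 + 125.13 + 361.35 + 7073.57 + 352.64 = 169842.81
Import duty = 169842.81 × 2.1% = 3566.70
Buyer bears (B): 424.09 + 125.13 + 361.35 + 7073.57 + 352.64 + 392.97 + 434.58 + 242.72 = 9407.05
Landed cost (B) = invoice 161506.03 + 9407.05 + duty 3566.70 = 174479.78
Difference = |178777.34 − 174479.78| = 4297.56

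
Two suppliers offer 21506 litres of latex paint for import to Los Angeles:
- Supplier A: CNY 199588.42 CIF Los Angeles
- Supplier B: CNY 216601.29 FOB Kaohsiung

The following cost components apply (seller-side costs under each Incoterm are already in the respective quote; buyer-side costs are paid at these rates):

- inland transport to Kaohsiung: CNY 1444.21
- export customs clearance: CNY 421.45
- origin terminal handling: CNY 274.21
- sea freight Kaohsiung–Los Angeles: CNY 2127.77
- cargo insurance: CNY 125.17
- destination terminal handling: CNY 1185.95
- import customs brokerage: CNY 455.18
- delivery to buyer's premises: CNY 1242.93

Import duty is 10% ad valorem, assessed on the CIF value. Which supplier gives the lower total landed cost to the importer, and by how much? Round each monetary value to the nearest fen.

Supplier A is cheaper by CNY 21192.39

Supplier A (CIF):
The CIF price already equals the CIF value: 199588.42
Import duty = 199588.42 × 10% = 19958.84
Buyer bears (A): 1185.95 + 455.18 + 1242.93 = 2884.06
Landed cost (A) = invoice 199588.42 + 2884.06 + duty 19958.84 = 222431.32
Supplier B (FOB):
CIF value = FOB price + freight + insurance = 216601.29 + 2127.77 + 125.17 = 218854.23
Import duty = 218854.23 × 10% = 21885.42
Buyer bears (B): 2127.77 + 125.17 + 1185.95 + 455.18 + 1242.93 = 5137.00
Landed cost (B) = invoice 216601.29 + 5137.00 + duty 21885.42 = 243623.71
Difference = |222431.32 − 243623.71| = 21192.39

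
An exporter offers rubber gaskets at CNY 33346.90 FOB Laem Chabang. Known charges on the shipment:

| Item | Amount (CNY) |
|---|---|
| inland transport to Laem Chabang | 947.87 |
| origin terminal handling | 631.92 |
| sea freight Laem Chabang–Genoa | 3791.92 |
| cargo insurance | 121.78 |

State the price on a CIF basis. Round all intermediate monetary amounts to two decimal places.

Not relevant to the conversion: inland to port, origin terminal — on the seller under both FOB and CIF; already in the FOB price and stays in the CIF price.
From FOB to CIF, the seller additionally bears: freight, insurance.
CIF price = 33346.90 + 3791.92 + 121.78 = 37260.60

CIF price: CNY 37260.60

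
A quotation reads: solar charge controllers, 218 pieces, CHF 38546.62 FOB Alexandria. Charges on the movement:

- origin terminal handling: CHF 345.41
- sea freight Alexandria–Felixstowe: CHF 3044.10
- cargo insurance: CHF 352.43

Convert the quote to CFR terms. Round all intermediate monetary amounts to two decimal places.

Not relevant to the conversion: origin terminal — on the seller under both FOB and CFR; already in the FOB price and stays in the CFR price. insurance — on the buyer under both terms; not part of either seller's price.
From FOB to CFR, the seller additionally bears: freight.
CFR price = 38546.62 + 3044.10 = 41590.72

CFR price: CHF 41590.72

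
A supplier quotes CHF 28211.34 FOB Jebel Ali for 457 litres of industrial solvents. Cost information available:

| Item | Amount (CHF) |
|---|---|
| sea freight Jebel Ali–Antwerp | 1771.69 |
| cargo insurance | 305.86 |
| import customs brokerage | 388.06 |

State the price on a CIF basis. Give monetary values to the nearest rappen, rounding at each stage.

CIF price: CHF 30288.89

Not relevant to the conversion: brokerage — on the buyer under both terms; not part of either seller's price.
From FOB to CIF, the seller additionally bears: freight, insurance.
CIF price = 28211.34 + 1771.69 + 305.86 = 30288.89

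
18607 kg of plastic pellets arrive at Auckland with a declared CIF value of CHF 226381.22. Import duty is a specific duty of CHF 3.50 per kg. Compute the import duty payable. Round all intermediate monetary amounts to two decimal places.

Import duty: CHF 65124.50

Import duty = 18607 × 3.50 = 65124.50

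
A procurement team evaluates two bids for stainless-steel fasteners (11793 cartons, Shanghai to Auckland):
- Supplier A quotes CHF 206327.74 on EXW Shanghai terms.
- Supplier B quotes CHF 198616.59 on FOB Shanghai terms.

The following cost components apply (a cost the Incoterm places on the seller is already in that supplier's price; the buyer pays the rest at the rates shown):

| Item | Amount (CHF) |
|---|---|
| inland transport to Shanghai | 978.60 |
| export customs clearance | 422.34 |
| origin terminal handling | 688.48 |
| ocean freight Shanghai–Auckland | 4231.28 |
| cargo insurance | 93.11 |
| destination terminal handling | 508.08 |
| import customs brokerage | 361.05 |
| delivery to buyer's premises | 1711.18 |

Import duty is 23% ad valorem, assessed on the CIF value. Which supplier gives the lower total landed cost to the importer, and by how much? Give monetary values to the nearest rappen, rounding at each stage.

Supplier A (EXW):
CIF value = EXW price + inland to port + export clearance + origin terminal + freight + insurance = 206327.74 + 978.60 + 422.34 + 688.48 + 4231.28 + 93.11 = 212741.55
Import duty = 212741.55 × 23% = 48930.56
Buyer bears (A): 978.60 + 422.34 + 688.48 + 4231.28 + 93.11 + 508.08 + 361.05 + 1711.18 = 8994.12
Landed cost (A) = invoice 206327.74 + 8994.12 + duty 48930.56 = 264252.42
Supplier B (FOB):
CIF value = FOB price + freight + insurance = 198616.59 + 4231.28 + 93.11 = 202940.98
Import duty = 202940.98 × 23% = 46676.43
Buyer bears (B): 4231.28 + 93.11 + 508.08 + 361.05 + 1711.18 = 6904.70
Landed cost (B) = invoice 198616.59 + 6904.70 + duty 46676.43 = 252197.72
Difference = |264252.42 − 252197.72| = 12054.70

Supplier B is cheaper by CHF 12054.70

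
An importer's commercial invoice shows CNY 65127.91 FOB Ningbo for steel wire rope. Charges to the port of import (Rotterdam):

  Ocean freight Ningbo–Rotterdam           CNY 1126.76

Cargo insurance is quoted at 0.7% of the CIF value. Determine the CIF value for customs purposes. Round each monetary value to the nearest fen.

CIF value: CNY 66721.72

Let C be the CIF value. C = FOB price + freight + 0.7% × C
C − 0.7% × C = 65127.91 + 1126.76
0.993 × C = 66254.67
C = 66254.67 / 0.993 = 66721.72
Insurance premium = 0.7% × 66721.72 = 467.05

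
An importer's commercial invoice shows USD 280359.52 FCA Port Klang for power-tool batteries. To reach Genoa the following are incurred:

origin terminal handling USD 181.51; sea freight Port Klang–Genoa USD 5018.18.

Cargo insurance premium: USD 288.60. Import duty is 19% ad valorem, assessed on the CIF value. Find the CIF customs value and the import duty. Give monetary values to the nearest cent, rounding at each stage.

CIF = FCA price + pre-shipment costs + freight + insurance
CIF = 280359.52 + 181.51 + 5018.18 + 288.60 = 285847.81
Import duty = 285847.81 × 19% = 54311.08

CIF value: USD 285847.81; import duty: USD 54311.08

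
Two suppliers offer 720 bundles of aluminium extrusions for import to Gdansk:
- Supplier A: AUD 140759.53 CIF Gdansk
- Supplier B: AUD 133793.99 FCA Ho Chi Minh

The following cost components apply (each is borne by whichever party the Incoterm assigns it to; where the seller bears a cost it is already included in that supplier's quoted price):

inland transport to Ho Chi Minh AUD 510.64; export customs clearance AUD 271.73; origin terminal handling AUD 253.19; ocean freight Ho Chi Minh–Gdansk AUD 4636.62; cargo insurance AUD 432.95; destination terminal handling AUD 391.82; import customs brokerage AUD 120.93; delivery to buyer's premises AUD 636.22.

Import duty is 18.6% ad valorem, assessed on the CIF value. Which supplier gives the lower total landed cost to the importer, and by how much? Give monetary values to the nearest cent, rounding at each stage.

Supplier B is cheaper by AUD 1948.33

Supplier A (CIF):
The CIF price already equals the CIF value: 140759.53
Import duty = 140759.53 × 18.6% = 26181.27
Buyer bears (A): 391.82 + 120.93 + 636.22 = 1148.97
Landed cost (A) = invoice 140759.53 + 1148.97 + duty 26181.27 = 168089.77
Supplier B (FCA):
CIF value = FCA price + origin terminal + freight + insurance = 133793.99 + 253.19 + 4636.62 + 432.95 = 139116.75
Import duty = 139116.75 × 18.6% = 25875.72
Buyer bears (B): 253.19 + 4636.62 + 432.95 + 391.82 + 120.93 + 636.22 = 6471.73
Landed cost (B) = invoice 133793.99 + 6471.73 + duty 25875.72 = 166141.44
Difference = |168089.77 − 166141.44| = 1948.33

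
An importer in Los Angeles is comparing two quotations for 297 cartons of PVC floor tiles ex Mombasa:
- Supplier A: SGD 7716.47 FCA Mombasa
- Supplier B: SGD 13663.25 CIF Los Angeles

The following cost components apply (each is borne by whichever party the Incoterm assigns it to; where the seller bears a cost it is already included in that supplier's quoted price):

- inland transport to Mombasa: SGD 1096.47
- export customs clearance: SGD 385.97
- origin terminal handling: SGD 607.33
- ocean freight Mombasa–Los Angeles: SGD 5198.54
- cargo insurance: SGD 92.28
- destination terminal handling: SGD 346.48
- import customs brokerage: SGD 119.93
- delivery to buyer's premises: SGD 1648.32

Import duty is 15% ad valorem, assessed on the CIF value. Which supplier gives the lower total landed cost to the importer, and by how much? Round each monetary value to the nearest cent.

Supplier A (FCA):
CIF value = FCA price + origin terminal + freight + insurance = 7716.47 + 607.33 + 5198.54 + 92.28 = 13614.62
Import duty = 13614.62 × 15% = 2042.19
Buyer bears (A): 607.33 + 5198.54 + 92.28 + 346.48 + 119.93 + 1648.32 = 8012.88
Landed cost (A) = invoice 7716.47 + 8012.88 + duty 2042.19 = 17771.54
Supplier B (CIF):
The CIF price already equals the CIF value: 13663.25
Import duty = 13663.25 × 15% = 2049.49
Buyer bears (B): 346.48 + 119.93 + 1648.32 = 2114.73
Landed cost (B) = invoice 13663.25 + 2114.73 + duty 2049.49 = 17827.47
Difference = |17771.54 − 17827.47| = 55.93

Supplier A is cheaper by SGD 55.93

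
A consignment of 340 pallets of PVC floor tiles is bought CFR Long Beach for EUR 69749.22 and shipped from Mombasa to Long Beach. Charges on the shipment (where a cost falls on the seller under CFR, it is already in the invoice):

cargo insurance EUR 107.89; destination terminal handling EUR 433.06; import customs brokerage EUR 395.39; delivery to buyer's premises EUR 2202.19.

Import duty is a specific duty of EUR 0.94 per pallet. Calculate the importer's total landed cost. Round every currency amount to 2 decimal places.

CFR: the seller pays costs through ocean freight to the destination port, but not insurance.
CIF value = CFR price + insurance = 69749.22 + 107.89 = 69857.11
Import duty = 340 × 0.94 = 319.60
Buyer bears: insurance 107.89 + destination terminal 433.06 + brokerage 395.39 + delivery 2202.19 + duty 319.60 = 3458.13
Landed cost = invoice 69749.22 + 3458.13 = 73207.35

Total landed cost: EUR 73207.35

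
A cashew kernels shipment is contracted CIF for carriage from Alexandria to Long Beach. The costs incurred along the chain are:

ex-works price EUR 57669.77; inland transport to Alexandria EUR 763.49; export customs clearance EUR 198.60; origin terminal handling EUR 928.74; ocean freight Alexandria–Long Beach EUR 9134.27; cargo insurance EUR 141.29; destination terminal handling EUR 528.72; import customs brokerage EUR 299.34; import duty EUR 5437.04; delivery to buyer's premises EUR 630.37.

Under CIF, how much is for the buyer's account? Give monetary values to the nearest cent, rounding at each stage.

Buyer's account: EUR 6895.47

CIF: the seller pays costs through ocean freight and marine insurance to the destination port.
Seller's account: goods 57669.77 + inland to port 763.49 + export clearance 198.60 + origin terminal 928.74 + freight 9134.27 + insurance 141.29 = 68836.16
Buyer's account: destination terminal 528.72 + brokerage 299.34 + duty 5437.04 + delivery 630.37 = 6895.47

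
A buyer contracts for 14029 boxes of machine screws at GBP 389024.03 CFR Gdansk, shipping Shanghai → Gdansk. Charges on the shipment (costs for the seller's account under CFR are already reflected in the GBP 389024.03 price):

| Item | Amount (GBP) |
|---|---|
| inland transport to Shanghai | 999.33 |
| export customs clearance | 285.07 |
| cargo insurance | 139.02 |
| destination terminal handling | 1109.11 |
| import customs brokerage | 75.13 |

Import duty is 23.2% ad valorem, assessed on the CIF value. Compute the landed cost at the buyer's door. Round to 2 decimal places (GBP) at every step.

Total landed cost: GBP 480633.12

CFR: the seller pays costs through ocean freight to the destination port, but not insurance.
Already in the invoice (seller's account under CFR): inland to port, export clearance — exclude.
CIF value = CFR price + insurance = 389024.03 + 139.02 = 389163.05
Import duty = 389163.05 × 23.2% = 90285.83
Buyer bears: insurance 139.02 + destination terminal 1109.11 + brokerage 75.13 + duty 90285.83 = 91609.09
Landed cost = invoice 389024.03 + 91609.09 = 480633.12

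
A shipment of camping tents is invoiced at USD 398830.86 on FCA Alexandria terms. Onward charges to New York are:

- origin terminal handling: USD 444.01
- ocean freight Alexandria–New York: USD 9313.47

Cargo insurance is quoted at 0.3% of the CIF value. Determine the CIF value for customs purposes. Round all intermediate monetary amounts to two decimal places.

CIF value: USD 409817.79

Let C be the CIF value. C = FCA price + pre-shipment costs + freight + 0.3% × C
C − 0.3% × C = 398830.86 + 444.01 + 9313.47
0.997 × C = 408588.34
C = 408588.34 / 0.997 = 409817.79
Insurance premium = 0.3% × 409817.79 = 1229.45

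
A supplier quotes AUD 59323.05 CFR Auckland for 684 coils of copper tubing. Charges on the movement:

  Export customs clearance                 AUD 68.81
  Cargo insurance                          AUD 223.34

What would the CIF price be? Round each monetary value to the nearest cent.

Not relevant to the conversion: export clearance — on the seller under both CFR and CIF; already in the CFR price and stays in the CIF price.
From CFR to CIF, the seller additionally bears: insurance.
CIF price = 59323.05 + 223.34 = 59546.39

CIF price: AUD 59546.39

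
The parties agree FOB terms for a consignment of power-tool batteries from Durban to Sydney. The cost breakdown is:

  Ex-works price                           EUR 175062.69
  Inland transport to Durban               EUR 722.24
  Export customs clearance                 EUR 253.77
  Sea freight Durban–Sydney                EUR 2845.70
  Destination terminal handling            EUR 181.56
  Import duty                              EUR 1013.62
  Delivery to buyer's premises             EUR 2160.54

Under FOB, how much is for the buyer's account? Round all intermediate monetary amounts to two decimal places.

Buyer's account: EUR 6201.42

FOB: the seller bears costs until goods are on board at the origin port; the buyer bears freight, insurance and all costs thereafter.
Seller's account: goods 175062.69 + inland to port 722.24 + export clearance 253.77 = 176038.70
Buyer's account: freight 2845.70 + destination terminal 181.56 + duty 1013.62 + delivery 2160.54 = 6201.42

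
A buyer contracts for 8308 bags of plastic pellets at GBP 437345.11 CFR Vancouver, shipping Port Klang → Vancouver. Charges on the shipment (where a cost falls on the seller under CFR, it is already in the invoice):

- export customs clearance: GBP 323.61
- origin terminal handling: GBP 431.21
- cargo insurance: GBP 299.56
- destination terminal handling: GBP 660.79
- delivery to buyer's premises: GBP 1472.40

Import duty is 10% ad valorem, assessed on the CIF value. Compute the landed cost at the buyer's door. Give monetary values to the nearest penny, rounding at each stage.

Total landed cost: GBP 483542.33

CFR: the seller pays costs through ocean freight to the destination port, but not insurance.
Already in the invoice (seller's account under CFR): export clearance, origin terminal — exclude.
CIF value = CFR price + insurance = 437345.11 + 299.56 = 437644.67
Import duty = 437644.67 × 10% = 43764.47
Buyer bears: insurance 299.56 + destination terminal 660.79 + delivery 1472.40 + duty 43764.47 = 46197.22
Landed cost = invoice 437345.11 + 46197.22 = 483542.33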